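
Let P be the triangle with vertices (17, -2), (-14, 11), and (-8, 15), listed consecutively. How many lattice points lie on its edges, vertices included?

4

Along each edge there are gcd(|Δx|,|Δy|)+1 lattice points, so counting each shared vertex once the boundary has gcd(31,13) + gcd(6,4) + gcd(25,17) = 1+2+1 = 4.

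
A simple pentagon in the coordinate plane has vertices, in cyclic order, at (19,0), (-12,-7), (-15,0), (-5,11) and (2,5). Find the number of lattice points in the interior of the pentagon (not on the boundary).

271

By the shoelace formula, twice the signed area is |(19·(-7) − (-12)·0) + ((-12)·0 − (-15)·(-7)) + ((-15)·11 − (-5)·0) + ((-5)·5 − 2·11) + (2·0 − 19·5)| = 545, so the area is 545/2.
Summing gcd(|Δx|,|Δy|) over the edges gives the boundary count: gcd(31,7) + gcd(3,7) + gcd(10,11) + gcd(7,6) + gcd(17,5) = 1+1+1+1+1 = 5.
Pick's theorem gives I = A − B/2 + 1 = 545/2 − 5/2 + 1 = 271.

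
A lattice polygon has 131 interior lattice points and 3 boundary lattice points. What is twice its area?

263

By Pick's theorem, A = I + B/2 − 1 = 131 + 3/2 − 1 = 263/2.
Hence 2A = 263.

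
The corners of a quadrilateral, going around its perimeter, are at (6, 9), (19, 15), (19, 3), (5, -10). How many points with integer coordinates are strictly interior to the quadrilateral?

By the shoelace formula, twice the signed area is |[6·15 − 19·9] + [19·3 − 19·15] + [19·(-10) − 5·3] + [5·9 − 6·(-10)]| = 409, so the area is 204.5.
The number of boundary lattice points is Σ gcd(|Δx|,|Δy|) = gcd(13,6) + gcd(0,12) + gcd(14,13) + gcd(1,19) = 1+12+1+1 = 15.
Pick's theorem gives I = A − B/2 + 1 = 204.5 − 15/2 + 1 = 198.

198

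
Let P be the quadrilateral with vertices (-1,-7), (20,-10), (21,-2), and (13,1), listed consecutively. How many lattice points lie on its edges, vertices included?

7

Summing gcd(|Δx|,|Δy|) over the edges gives the boundary count: gcd(21,3) + gcd(1,8) + gcd(8,3) + gcd(14,8) = 3+1+1+2 = 7.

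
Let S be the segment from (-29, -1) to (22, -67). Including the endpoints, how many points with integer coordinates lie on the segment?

4

The number of lattice points on a segment between lattice points is gcd(|Δx|,|Δy|) + 1 = gcd(51,66) + 1 = 3 + 1 = 4.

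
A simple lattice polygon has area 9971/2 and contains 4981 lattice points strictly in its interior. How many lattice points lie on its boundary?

11

Pick's theorem gives A = I + B/2 − 1, so B = 2(A − I + 1) = 2(9971/2 − 4981 + 1) = 11.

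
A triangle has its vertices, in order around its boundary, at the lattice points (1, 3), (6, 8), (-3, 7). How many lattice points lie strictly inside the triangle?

Using the shoelace formula, 2A = |(1·8 − 6·3) + (6·7 − (-3)·8) + ((-3)·3 − 1·7)| = 40, so the area is 20.
Along each edge there are gcd(|Δx|,|Δy|)+1 lattice points, so counting each shared vertex once the boundary has gcd(5,5) + gcd(9,1) + gcd(4,4) = 5+1+4 = 10.
By Pick's theorem A = I + B/2 − 1, so I = 20 − 10/2 + 1 = 16.

16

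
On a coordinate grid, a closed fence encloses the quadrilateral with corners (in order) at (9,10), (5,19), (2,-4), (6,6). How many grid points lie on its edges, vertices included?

The number of boundary lattice points is Σ gcd(|Δx|,|Δy|) = gcd(4,9) + gcd(3,23) + gcd(4,10) + gcd(3,4) = 1+1+2+1 = 5.

5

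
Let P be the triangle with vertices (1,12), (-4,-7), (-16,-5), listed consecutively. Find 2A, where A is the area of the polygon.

The shoelace formula gives twice the area as |[1·(-7) − (-4)·12] + [(-4)·(-5) − (-16)·(-7)] + [(-16)·12 − 1·(-5)]| = 238, so the area is 119.

238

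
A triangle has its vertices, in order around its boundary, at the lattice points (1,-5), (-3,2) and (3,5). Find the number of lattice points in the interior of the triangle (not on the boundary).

The shoelace formula gives twice the area as |(1·2 − (-3)·(-5)) + ((-3)·5 − 3·2) + (3·(-5) − 1·5)| = 54, so the area is 27.
The number of boundary lattice points is Σ gcd(|Δx|,|Δy|) = gcd(4,7) + gcd(6,3) + gcd(2,10) = 1+3+2 = 6.
By Pick's theorem A = I + B/2 − 1, so I = 27 − 6/2 + 1 = 25.

25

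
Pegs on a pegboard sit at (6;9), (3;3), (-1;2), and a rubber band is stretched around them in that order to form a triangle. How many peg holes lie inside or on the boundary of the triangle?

By the shoelace formula, twice the signed area is |(6·3 − 3·9) + (3·2 − (-1)·3) + ((-1)·9 − 6·2)| = 21, so the area is 21/2.
The number of boundary lattice points is Σ gcd(|Δx|,|Δy|) = gcd(3,6) + gcd(4,1) + gcd(7,7) = 3+1+7 = 11.
Pick's theorem gives I = A − B/2 + 1 = 21/2 − 11/2 + 1 = 6, so the closed region contains I + B = 6 + 11 = 17 lattice points.

17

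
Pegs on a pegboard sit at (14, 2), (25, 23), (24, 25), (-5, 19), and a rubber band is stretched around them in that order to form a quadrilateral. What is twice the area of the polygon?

650

The shoelace formula gives twice the area as |(14·23 − 25·2) + (25·25 − 24·23) + (24·19 − (-5)·25) + ((-5)·2 − 14·19)| = 650, so the area is 325.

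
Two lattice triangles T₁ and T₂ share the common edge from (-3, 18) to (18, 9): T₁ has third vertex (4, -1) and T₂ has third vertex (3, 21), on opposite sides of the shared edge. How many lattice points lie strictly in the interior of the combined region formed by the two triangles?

The union is the simple quadrilateral with vertices (-3, 18), (4, -1), (18, 9), (3, 21) in order.
The shoelace formula gives twice the area as |((-3)·(-1) − 4·18) + (4·9 − 18·(-1)) + (18·21 − 3·9) + (3·18 − (-3)·21)| = 453, so the area is 226.5.
Along each edge there are gcd(|Δx|,|Δy|)+1 lattice points, so counting each shared vertex once the boundary has gcd(7,19) + gcd(14,10) + gcd(15,12) + gcd(6,3) = 1+2+3+3 = 9.
By Pick's theorem I = A − B/2 + 1 = 226.5 − 9/2 + 1 = 223.

223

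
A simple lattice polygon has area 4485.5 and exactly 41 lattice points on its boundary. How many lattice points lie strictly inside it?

4466

Pick's theorem A = I + B/2 − 1 rearranges to I = A − B/2 + 1 = 4485.5 − 41/2 + 1 = 4466.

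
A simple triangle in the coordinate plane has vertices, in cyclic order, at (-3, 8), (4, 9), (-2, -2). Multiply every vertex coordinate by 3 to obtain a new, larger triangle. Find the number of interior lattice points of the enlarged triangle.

316

The shoelace formula gives twice the area as |[(-3)·9 − 4·8] + [4·(-2) − (-2)·9] + [(-2)·8 − (-3)·(-2)]| = 71, so the area is 35.5.
Along each edge there are gcd(|Δx|,|Δy|)+1 lattice points, so counting each shared vertex once the boundary has gcd(7,1) + gcd(6,11) + gcd(1,10) = 1+1+1 = 3.
Scaling by 3 multiplies the area by 3² = 9 (so the new area is 319.5) and multiplies the boundary lattice-point count by 3, giving 9.
By Pick's theorem, the interior count of the dilated polygon is 319.5 − 9/2 + 1 = 316.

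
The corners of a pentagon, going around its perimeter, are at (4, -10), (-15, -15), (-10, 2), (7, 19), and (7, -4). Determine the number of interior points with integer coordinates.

The shoelace formula gives twice the area as |(4·(-15) − (-15)·(-10)) + ((-15)·2 − (-10)·(-15)) + ((-10)·19 − 7·2) + (7·(-4) − 7·19) + (7·(-10) − 4·(-4))| = 809, so the area is 404.5.
The number of boundary lattice points is Σ gcd(|Δx|,|Δy|) = gcd(19,5) + gcd(5,17) + gcd(17,17) + gcd(0,23) + gcd(3,6) = 1+1+17+23+3 = 45.
Pick's theorem gives I = A − B/2 + 1 = 404.5 − 45/2 + 1 = 383.

383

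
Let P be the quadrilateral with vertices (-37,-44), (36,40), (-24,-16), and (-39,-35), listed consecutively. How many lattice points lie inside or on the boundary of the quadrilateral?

567

By the shoelace formula, twice the signed area is |[(-37)·40 − 36·(-44)] + [36·(-16) − (-24)·40] + [(-24)·(-35) − (-39)·(-16)] + [(-39)·(-44) − (-37)·(-35)]| = 1125, so the area is 1125/2.
Along each edge there are gcd(|Δx|,|Δy|)+1 lattice points, so counting each shared vertex once the boundary has gcd(73,84) + gcd(60,56) + gcd(15,19) + gcd(2,9) = 1+4+1+1 = 7.
Pick's theorem gives I = A − B/2 + 1 = 1125/2 − 7/2 + 1 = 560, so the closed region contains I + B = 560 + 7 = 567 lattice points.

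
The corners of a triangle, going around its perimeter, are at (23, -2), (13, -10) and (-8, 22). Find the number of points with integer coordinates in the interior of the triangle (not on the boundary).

243

The shoelace formula gives twice the area as |(23·(-10) − 13·(-2)) + (13·22 − (-8)·(-10)) + ((-8)·(-2) − 23·22)| = 488, so the area is 244.
Along each edge there are gcd(|Δx|,|Δy|)+1 lattice points, so counting each shared vertex once the boundary has gcd(10,8) + gcd(21,32) + gcd(31,24) = 2+1+1 = 4.
By Pick's theorem A = I + B/2 − 1, so I = 244 − 4/2 + 1 = 243.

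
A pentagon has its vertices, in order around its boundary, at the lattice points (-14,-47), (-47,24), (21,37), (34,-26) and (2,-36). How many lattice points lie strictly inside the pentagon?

4179

The shoelace formula gives twice the area as |[(-14)·24 − (-47)·(-47)] + [(-47)·37 − 21·24] + [21·(-26) − 34·37] + [34·(-36) − 2·(-26)] + [2·(-47) − (-14)·(-36)]| = 8362, so the area is 4181.
The number of boundary lattice points is Σ gcd(|Δx|,|Δy|) = gcd(33,71) + gcd(68,13) + gcd(13,63) + gcd(32,10) + gcd(16,11) = 1+1+1+2+1 = 6.
By Pick's theorem A = I + B/2 − 1, so I = 4181 − 6/2 + 1 = 4179.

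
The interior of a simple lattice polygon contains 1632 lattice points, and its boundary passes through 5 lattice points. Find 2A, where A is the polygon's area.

Pick's theorem states A = I + B/2 − 1, so A = 1632 + 5/2 − 1 = 3267/2.
Hence 2A = 3267.

3267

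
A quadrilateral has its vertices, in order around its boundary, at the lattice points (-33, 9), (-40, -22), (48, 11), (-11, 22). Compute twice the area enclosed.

3506

By the shoelace formula, twice the signed area is |[(-33)·(-22) − (-40)·9] + [(-40)·11 − 48·(-22)] + [48·22 − (-11)·11] + [(-11)·9 − (-33)·22]| = 3506, so the area is 1753.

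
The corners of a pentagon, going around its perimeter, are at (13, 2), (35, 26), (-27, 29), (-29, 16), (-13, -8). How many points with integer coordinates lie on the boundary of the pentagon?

14

Along each edge there are gcd(|Δx|,|Δy|)+1 lattice points, so counting each shared vertex once the boundary has gcd(22,24) + gcd(62,3) + gcd(2,13) + gcd(16,24) + gcd(26,10) = 2+1+1+8+2 = 14.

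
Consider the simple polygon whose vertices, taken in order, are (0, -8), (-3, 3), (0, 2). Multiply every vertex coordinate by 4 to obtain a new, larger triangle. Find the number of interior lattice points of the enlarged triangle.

217

Using the shoelace formula, 2A = |(0·3 − (-3)·(-8)) + ((-3)·2 − 0·3) + (0·(-8) − 0·2)| = 30, so the area is 15.
Along each edge there are gcd(|Δx|,|Δy|)+1 lattice points, so counting each shared vertex once the boundary has gcd(3,11) + gcd(3,1) + gcd(0,10) = 1+1+10 = 12.
Scaling by 4 multiplies the area by 4² = 16 (so the new area is 240) and multiplies the boundary lattice-point count by 4, giving 48.
By Pick's theorem, the interior count of the dilated polygon is 240 − 48/2 + 1 = 217.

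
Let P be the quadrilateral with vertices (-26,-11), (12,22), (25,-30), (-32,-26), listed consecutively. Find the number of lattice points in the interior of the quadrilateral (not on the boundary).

1634

The shoelace formula gives twice the area as |[(-26)·22 − 12·(-11)] + [12·(-30) − 25·22] + [25·(-26) − (-32)·(-30)] + [(-32)·(-11) − (-26)·(-26)]| = 3284, so the area is 1642.
Summing gcd(|Δx|,|Δy|) over the edges gives the boundary count: gcd(38,33) + gcd(13,52) + gcd(57,4) + gcd(6,15) = 1+13+1+3 = 18.
Pick's theorem gives I = A − B/2 + 1 = 1642 − 18/2 + 1 = 1634.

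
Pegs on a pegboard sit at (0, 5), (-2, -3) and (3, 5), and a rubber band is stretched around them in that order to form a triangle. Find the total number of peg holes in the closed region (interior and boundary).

Using the shoelace formula, 2A = |[0·(-3) − (-2)·5] + [(-2)·5 − 3·(-3)] + [3·5 − 0·5]| = 24, so the area is 12.
The number of boundary lattice points is Σ gcd(|Δx|,|Δy|) = gcd(2,8) + gcd(5,8) + gcd(3,0) = 2+1+3 = 6.
Pick's theorem gives I = A − B/2 + 1 = 12 − 6/2 + 1 = 10, so the closed region contains I + B = 10 + 6 = 16 lattice points.

16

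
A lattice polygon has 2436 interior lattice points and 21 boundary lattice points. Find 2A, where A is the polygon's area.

4891

By Pick's theorem, A = I + B/2 − 1 = 2436 + 21/2 − 1 = 4891/2.
Hence 2A = 4891.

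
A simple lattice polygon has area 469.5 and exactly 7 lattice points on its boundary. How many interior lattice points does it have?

From Pick's theorem, I = A − B/2 + 1 = 469.5 − 7/2 + 1 = 467.

467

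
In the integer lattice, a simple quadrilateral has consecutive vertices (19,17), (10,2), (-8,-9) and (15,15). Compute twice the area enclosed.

221

The shoelace formula gives twice the area as |(19·2 − 10·17) + (10·(-9) − (-8)·2) + ((-8)·15 − 15·(-9)) + (15·17 − 19·15)| = 221, so the area is 221/2.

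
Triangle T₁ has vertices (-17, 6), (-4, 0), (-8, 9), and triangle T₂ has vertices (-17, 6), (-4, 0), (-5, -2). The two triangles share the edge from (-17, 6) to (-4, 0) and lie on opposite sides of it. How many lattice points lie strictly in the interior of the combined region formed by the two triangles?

The union is the simple quadrilateral with vertices (-17, 6), (-8, 9), (-4, 0), (-5, -2) in order.
By the shoelace formula, twice the signed area is |[(-17)·9 − (-8)·6] + [(-8)·0 − (-4)·9] + [(-4)·(-2) − (-5)·0] + [(-5)·6 − (-17)·(-2)]| = 125, so the area is 62.5.
Along each edge there are gcd(|Δx|,|Δy|)+1 lattice points, so counting each shared vertex once the boundary has gcd(9,3) + gcd(4,9) + gcd(1,2) + gcd(12,8) = 3+1+1+4 = 9.
By Pick's theorem I = A − B/2 + 1 = 62.5 − 9/2 + 1 = 59.

59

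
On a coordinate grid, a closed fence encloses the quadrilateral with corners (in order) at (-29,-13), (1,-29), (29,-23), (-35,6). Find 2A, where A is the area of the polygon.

By the shoelace formula, twice the signed area is |((-29)·(-29) − 1·(-13)) + (1·(-23) − 29·(-29)) + (29·6 − (-35)·(-23)) + ((-35)·(-13) − (-29)·6)| = 1670, so the area is 835.

1670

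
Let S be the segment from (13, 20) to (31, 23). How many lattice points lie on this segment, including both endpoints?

The number of lattice points on a segment between lattice points is gcd(|Δx|,|Δy|) + 1 = gcd(18,3) + 1 = 3 + 1 = 4.

4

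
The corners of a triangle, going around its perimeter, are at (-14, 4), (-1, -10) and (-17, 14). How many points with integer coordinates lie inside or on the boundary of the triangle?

Using the shoelace formula, 2A = |((-14)·(-10) − (-1)·4) + ((-1)·14 − (-17)·(-10)) + ((-17)·4 − (-14)·14)| = 88, so the area is 44.
Along each edge there are gcd(|Δx|,|Δy|)+1 lattice points, so counting each shared vertex once the boundary has gcd(13,14) + gcd(16,24) + gcd(3,10) = 1+8+1 = 10.
Pick's theorem gives I = A − B/2 + 1 = 44 − 10/2 + 1 = 40, so the closed region contains I + B = 40 + 10 = 50 lattice points.

50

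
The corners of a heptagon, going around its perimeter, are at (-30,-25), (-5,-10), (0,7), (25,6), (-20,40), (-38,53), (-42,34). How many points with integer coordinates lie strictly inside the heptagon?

2270

By the shoelace formula, twice the signed area is |[(-30)·(-10) − (-5)·(-25)] + [(-5)·7 − 0·(-10)] + [0·6 − 25·7] + [25·40 − (-20)·6] + [(-20)·53 − (-38)·40] + [(-38)·34 − (-42)·53] + [(-42)·(-25) − (-30)·34]| = 4549, so the area is 2274.5.
Along each edge there are gcd(|Δx|,|Δy|)+1 lattice points, so counting each shared vertex once the boundary has gcd(25,15) + gcd(5,17) + gcd(25,1) + gcd(45,34) + gcd(18,13) + gcd(4,19) + gcd(12,59) = 5+1+1+1+1+1+1 = 11.
Pick's theorem gives I = A − B/2 + 1 = 2274.5 − 11/2 + 1 = 2270.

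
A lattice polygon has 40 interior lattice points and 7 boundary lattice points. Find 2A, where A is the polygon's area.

By Pick's theorem, A = I + B/2 − 1 = 40 + 7/2 − 1 = 85/2.
Hence 2A = 85.

85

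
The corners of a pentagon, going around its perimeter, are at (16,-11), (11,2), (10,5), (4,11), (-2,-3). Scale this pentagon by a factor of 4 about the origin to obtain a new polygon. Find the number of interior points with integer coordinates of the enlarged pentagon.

2841

The shoelace formula gives twice the area as |(16·2 − 11·(-11)) + (11·5 − 10·2) + (10·11 − 4·5) + (4·(-3) − (-2)·11) + ((-2)·(-11) − 16·(-3))| = 358, so the area is 179.
Along each edge there are gcd(|Δx|,|Δy|)+1 lattice points, so counting each shared vertex once the boundary has gcd(5,13) + gcd(1,3) + gcd(6,6) + gcd(6,14) + gcd(18,8) = 1+1+6+2+2 = 12.
Scaling by 4 multiplies the area by 4² = 16 (so the new area is 2864) and multiplies the boundary lattice-point count by 4, giving 48.
By Pick's theorem, the interior count of the dilated polygon is 2864 − 48/2 + 1 = 2841.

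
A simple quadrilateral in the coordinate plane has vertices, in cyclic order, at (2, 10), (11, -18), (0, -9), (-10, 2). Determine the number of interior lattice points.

217

Using the shoelace formula, 2A = |(2·(-18) − 11·10) + (11·(-9) − 0·(-18)) + (0·2 − (-10)·(-9)) + ((-10)·10 − 2·2)| = 439, so the area is 219.5.
Along each edge there are gcd(|Δx|,|Δy|)+1 lattice points, so counting each shared vertex once the boundary has gcd(9,28) + gcd(11,9) + gcd(10,11) + gcd(12,8) = 1+1+1+4 = 7.
Pick's theorem gives I = A − B/2 + 1 = 219.5 − 7/2 + 1 = 217.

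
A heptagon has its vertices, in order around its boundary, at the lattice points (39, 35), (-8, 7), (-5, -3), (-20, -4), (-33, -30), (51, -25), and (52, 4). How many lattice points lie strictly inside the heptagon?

3273

By the shoelace formula, twice the signed area is |[39·7 − (-8)·35] + [(-8)·(-3) − (-5)·7] + [(-5)·(-4) − (-20)·(-3)] + [(-20)·(-30) − (-33)·(-4)] + [(-33)·(-25) − 51·(-30)] + [51·4 − 52·(-25)] + [52·35 − 39·4]| = 6563, so the area is 6563/2.
Summing gcd(|Δx|,|Δy|) over the edges gives the boundary count: gcd(47,28) + gcd(3,10) + gcd(15,1) + gcd(13,26) + gcd(84,5) + gcd(1,29) + gcd(13,31) = 1+1+1+13+1+1+1 = 19.
Pick's theorem gives I = A − B/2 + 1 = 6563/2 − 19/2 + 1 = 3273.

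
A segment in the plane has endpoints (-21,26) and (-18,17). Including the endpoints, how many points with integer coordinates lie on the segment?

The number of lattice points on a segment between lattice points is gcd(|Δx|,|Δy|) + 1 = gcd(3,9) + 1 = 3 + 1 = 4.

4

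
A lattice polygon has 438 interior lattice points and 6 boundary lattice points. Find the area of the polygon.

440

Pick's theorem states A = I + B/2 − 1, so A = 438 + 6/2 − 1 = 440.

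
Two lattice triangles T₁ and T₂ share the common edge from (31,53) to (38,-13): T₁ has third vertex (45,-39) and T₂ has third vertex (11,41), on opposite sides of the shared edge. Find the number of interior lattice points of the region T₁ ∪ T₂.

The union is the simple quadrilateral with vertices (31,53), (45,-39), (38,-13), (11,41) in order.
The shoelace formula gives twice the area as |[31·(-39) − 45·53] + [45·(-13) − 38·(-39)] + [38·41 − 11·(-13)] + [11·53 − 31·41]| = 1684, so the area is 842.
The number of boundary lattice points is Σ gcd(|Δx|,|Δy|) = gcd(14,92) + gcd(7,26) + gcd(27,54) + gcd(20,12) = 2+1+27+4 = 34.
By Pick's theorem I = A − B/2 + 1 = 842 − 34/2 + 1 = 826.

826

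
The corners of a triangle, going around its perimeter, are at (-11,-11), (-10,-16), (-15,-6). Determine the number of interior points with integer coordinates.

By the shoelace formula, twice the signed area is |((-11)·(-16) − (-10)·(-11)) + ((-10)·(-6) − (-15)·(-16)) + ((-15)·(-11) − (-11)·(-6))| = 15, so the area is 7.5.
Along each edge there are gcd(|Δx|,|Δy|)+1 lattice points, so counting each shared vertex once the boundary has gcd(1,5) + gcd(5,10) + gcd(4,5) = 1+5+1 = 7.
By Pick's theorem A = I + B/2 − 1, so I = 7.5 − 7/2 + 1 = 5.

5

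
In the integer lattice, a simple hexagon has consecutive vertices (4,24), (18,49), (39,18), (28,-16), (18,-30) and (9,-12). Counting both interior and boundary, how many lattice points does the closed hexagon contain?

By the shoelace formula, twice the signed area is |(4·49 − 18·24) + (18·18 − 39·49) + (39·(-16) − 28·18) + (28·(-30) − 18·(-16)) + (18·(-12) − 9·(-30)) + (9·24 − 4·(-12))| = 3185, so the area is 3185/2.
Summing gcd(|Δx|,|Δy|) over the edges gives the boundary count: gcd(14,25) + gcd(21,31) + gcd(11,34) + gcd(10,14) + gcd(9,18) + gcd(5,36) = 1+1+1+2+9+1 = 15.
Pick's theorem gives I = A − B/2 + 1 = 3185/2 − 15/2 + 1 = 1586, so the closed region contains I + B = 1586 + 15 = 1601 lattice points.

1601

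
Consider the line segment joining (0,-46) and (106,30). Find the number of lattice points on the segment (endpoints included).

3

The number of lattice points on a segment between lattice points is gcd(|Δx|,|Δy|) + 1 = gcd(106,76) + 1 = 2 + 1 = 3.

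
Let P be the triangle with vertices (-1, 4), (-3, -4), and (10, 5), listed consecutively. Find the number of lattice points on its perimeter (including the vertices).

The number of boundary lattice points is Σ gcd(|Δx|,|Δy|) = gcd(2,8) + gcd(13,9) + gcd(11,1) = 2+1+1 = 4.

4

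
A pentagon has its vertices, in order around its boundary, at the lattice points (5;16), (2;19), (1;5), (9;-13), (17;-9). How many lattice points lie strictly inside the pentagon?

222

The shoelace formula gives twice the area as |(5·19 − 2·16) + (2·5 − 1·19) + (1·(-13) − 9·5) + (9·(-9) − 17·(-13)) + (17·16 − 5·(-9))| = 453, so the area is 226.5.
Summing gcd(|Δx|,|Δy|) over the edges gives the boundary count: gcd(3,3) + gcd(1,14) + gcd(8,18) + gcd(8,4) + gcd(12,25) = 3+1+2+4+1 = 11.
Pick's theorem gives I = A − B/2 + 1 = 226.5 − 11/2 + 1 = 222.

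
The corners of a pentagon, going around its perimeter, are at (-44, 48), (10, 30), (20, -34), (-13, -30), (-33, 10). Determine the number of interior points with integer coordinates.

The shoelace formula gives twice the area as |[(-44)·30 − 10·48] + [10·(-34) − 20·30] + [20·(-30) − (-13)·(-34)] + [(-13)·10 − (-33)·(-30)] + [(-33)·48 − (-44)·10]| = 6046, so the area is 3023.
The number of boundary lattice points is Σ gcd(|Δx|,|Δy|) = gcd(54,18) + gcd(10,64) + gcd(33,4) + gcd(20,40) + gcd(11,38) = 18+2+1+20+1 = 42.
Pick's theorem gives I = A − B/2 + 1 = 3023 − 42/2 + 1 = 3003.

3003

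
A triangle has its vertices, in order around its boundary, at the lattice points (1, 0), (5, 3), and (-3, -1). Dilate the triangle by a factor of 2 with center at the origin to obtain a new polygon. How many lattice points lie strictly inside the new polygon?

The shoelace formula gives twice the area as |[1·3 − 5·0] + [5·(-1) − (-3)·3] + [(-3)·0 − 1·(-1)]| = 8, so the area is 4.
Summing gcd(|Δx|,|Δy|) over the edges gives the boundary count: gcd(4,3) + gcd(8,4) + gcd(4,1) = 1+4+1 = 6.
Scaling by 2 multiplies the area by 2² = 4 (so the new area is 16) and multiplies the boundary lattice-point count by 2, giving 12.
By Pick's theorem, the interior count of the dilated polygon is 16 − 12/2 + 1 = 11.

11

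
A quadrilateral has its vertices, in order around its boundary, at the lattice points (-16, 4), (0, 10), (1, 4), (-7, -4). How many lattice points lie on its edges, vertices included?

Along each edge there are gcd(|Δx|,|Δy|)+1 lattice points, so counting each shared vertex once the boundary has gcd(16,6) + gcd(1,6) + gcd(8,8) + gcd(9,8) = 2+1+8+1 = 12.

12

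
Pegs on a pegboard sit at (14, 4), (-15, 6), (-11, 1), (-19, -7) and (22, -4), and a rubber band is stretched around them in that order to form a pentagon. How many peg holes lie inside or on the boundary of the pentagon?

By the shoelace formula, twice the signed area is |[14·6 − (-15)·4] + [(-15)·1 − (-11)·6] + [(-11)·(-7) − (-19)·1] + [(-19)·(-4) − 22·(-7)] + [22·4 − 14·(-4)]| = 665, so the area is 665/2.
Summing gcd(|Δx|,|Δy|) over the edges gives the boundary count: gcd(29,2) + gcd(4,5) + gcd(8,8) + gcd(41,3) + gcd(8,8) = 1+1+8+1+8 = 19.
Pick's theorem gives I = A − B/2 + 1 = 665/2 − 19/2 + 1 = 324, so the closed region contains I + B = 324 + 19 = 343 lattice points.

343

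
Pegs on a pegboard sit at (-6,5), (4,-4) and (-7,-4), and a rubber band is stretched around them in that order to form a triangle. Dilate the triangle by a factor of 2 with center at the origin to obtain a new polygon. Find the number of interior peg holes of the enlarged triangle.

186

By the shoelace formula, twice the signed area is |((-6)·(-4) − 4·5) + (4·(-4) − (-7)·(-4)) + ((-7)·5 − (-6)·(-4))| = 99, so the area is 49.5.
Along each edge there are gcd(|Δx|,|Δy|)+1 lattice points, so counting each shared vertex once the boundary has gcd(10,9) + gcd(11,0) + gcd(1,9) = 1+11+1 = 13.
Scaling by 2 multiplies the area by 2² = 4 (so the new area is 198) and multiplies the boundary lattice-point count by 2, giving 26.
By Pick's theorem, the interior count of the dilated polygon is 198 − 26/2 + 1 = 186.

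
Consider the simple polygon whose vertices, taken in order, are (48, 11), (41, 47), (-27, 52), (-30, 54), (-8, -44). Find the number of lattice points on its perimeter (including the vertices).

Along each edge there are gcd(|Δx|,|Δy|)+1 lattice points, so counting each shared vertex once the boundary has gcd(7,36) + gcd(68,5) + gcd(3,2) + gcd(22,98) + gcd(56,55) = 1+1+1+2+1 = 6.

6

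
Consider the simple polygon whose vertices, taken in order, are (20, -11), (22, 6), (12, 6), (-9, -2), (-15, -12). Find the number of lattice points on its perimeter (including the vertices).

Along each edge there are gcd(|Δx|,|Δy|)+1 lattice points, so counting each shared vertex once the boundary has gcd(2,17) + gcd(10,0) + gcd(21,8) + gcd(6,10) + gcd(35,1) = 1+10+1+2+1 = 15.

15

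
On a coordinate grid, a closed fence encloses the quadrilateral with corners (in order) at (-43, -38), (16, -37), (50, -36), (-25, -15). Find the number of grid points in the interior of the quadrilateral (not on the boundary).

By the shoelace formula, twice the signed area is |((-43)·(-37) − 16·(-38)) + (16·(-36) − 50·(-37)) + (50·(-15) − (-25)·(-36)) + ((-25)·(-38) − (-43)·(-15))| = 2128, so the area is 1064.
Along each edge there are gcd(|Δx|,|Δy|)+1 lattice points, so counting each shared vertex once the boundary has gcd(59,1) + gcd(34,1) + gcd(75,21) + gcd(18,23) = 1+1+3+1 = 6.
Pick's theorem gives I = A − B/2 + 1 = 1064 − 6/2 + 1 = 1062.

1062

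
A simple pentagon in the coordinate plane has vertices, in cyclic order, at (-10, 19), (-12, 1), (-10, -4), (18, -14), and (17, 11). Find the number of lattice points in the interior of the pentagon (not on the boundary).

By the shoelace formula, twice the signed area is |((-10)·1 − (-12)·19) + ((-12)·(-4) − (-10)·1) + ((-10)·(-14) − 18·(-4)) + (18·11 − 17·(-14)) + (17·19 − (-10)·11)| = 1357, so the area is 1357/2.
Summing gcd(|Δx|,|Δy|) over the edges gives the boundary count: gcd(2,18) + gcd(2,5) + gcd(28,10) + gcd(1,25) + gcd(27,8) = 2+1+2+1+1 = 7.
By Pick's theorem A = I + B/2 − 1, so I = 1357/2 − 7/2 + 1 = 676.

676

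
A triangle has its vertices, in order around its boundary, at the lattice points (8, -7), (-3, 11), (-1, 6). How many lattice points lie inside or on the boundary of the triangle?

12

The shoelace formula gives twice the area as |(8·11 − (-3)·(-7)) + ((-3)·6 − (-1)·11) + ((-1)·(-7) − 8·6)| = 19, so the area is 19/2.
Summing gcd(|Δx|,|Δy|) over the edges gives the boundary count: gcd(11,18) + gcd(2,5) + gcd(9,13) = 1+1+1 = 3.
Pick's theorem gives I = A − B/2 + 1 = 19/2 − 3/2 + 1 = 9, so the closed region contains I + B = 9 + 3 = 12 lattice points.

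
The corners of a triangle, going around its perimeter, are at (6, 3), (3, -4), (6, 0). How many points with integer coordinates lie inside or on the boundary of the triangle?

8

The shoelace formula gives twice the area as |(6·(-4) − 3·3) + (3·0 − 6·(-4)) + (6·3 − 6·0)| = 9, so the area is 4.5.
Along each edge there are gcd(|Δx|,|Δy|)+1 lattice points, so counting each shared vertex once the boundary has gcd(3,7) + gcd(3,4) + gcd(0,3) = 1+1+3 = 5.
Pick's theorem gives I = A − B/2 + 1 = 4.5 − 5/2 + 1 = 3, so the closed region contains I + B = 3 + 5 = 8 lattice points.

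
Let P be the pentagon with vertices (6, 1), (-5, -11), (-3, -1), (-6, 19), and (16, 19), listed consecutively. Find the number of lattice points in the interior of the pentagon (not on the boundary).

321

By the shoelace formula, twice the signed area is |[6·(-11) − (-5)·1] + [(-5)·(-1) − (-3)·(-11)] + [(-3)·19 − (-6)·(-1)] + [(-6)·19 − 16·19] + [16·1 − 6·19]| = 668, so the area is 334.
Summing gcd(|Δx|,|Δy|) over the edges gives the boundary count: gcd(11,12) + gcd(2,10) + gcd(3,20) + gcd(22,0) + gcd(10,18) = 1+2+1+22+2 = 28.
Pick's theorem gives I = A − B/2 + 1 = 334 − 28/2 + 1 = 321.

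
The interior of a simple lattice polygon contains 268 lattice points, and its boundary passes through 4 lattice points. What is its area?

By Pick's theorem, A = I + B/2 − 1 = 268 + 4/2 − 1 = 269.

269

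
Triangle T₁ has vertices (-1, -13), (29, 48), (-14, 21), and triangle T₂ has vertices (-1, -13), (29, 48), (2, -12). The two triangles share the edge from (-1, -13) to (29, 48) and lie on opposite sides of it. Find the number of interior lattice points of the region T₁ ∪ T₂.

The union is the simple quadrilateral with vertices (-1, -13), (-14, 21), (29, 48), (2, -12) in order.
The shoelace formula gives twice the area as |[(-1)·21 − (-14)·(-13)] + [(-14)·48 − 29·21] + [29·(-12) − 2·48] + [2·(-13) − (-1)·(-12)]| = 1966, so the area is 983.
Along each edge there are gcd(|Δx|,|Δy|)+1 lattice points, so counting each shared vertex once the boundary has gcd(13,34) + gcd(43,27) + gcd(27,60) + gcd(3,1) = 1+1+3+1 = 6.
By Pick's theorem I = A − B/2 + 1 = 983 − 6/2 + 1 = 981.

981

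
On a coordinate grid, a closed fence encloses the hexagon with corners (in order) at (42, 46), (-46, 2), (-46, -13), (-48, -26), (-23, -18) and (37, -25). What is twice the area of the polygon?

7721

By the shoelace formula, twice the signed area is |(42·2 − (-46)·46) + ((-46)·(-13) − (-46)·2) + ((-46)·(-26) − (-48)·(-13)) + ((-48)·(-18) − (-23)·(-26)) + ((-23)·(-25) − 37·(-18)) + (37·46 − 42·(-25))| = 7721, so the area is 7721/2.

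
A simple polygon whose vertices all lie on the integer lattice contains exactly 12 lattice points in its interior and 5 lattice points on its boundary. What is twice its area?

27

Pick's theorem states A = I + B/2 − 1, so A = 12 + 5/2 − 1 = 27/2.
Hence 2A = 27.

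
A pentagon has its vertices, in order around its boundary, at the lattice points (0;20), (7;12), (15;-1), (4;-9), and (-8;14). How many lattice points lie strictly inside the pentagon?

315

By the shoelace formula, twice the signed area is |[0·12 − 7·20] + [7·(-1) − 15·12] + [15·(-9) − 4·(-1)] + [4·14 − (-8)·(-9)] + [(-8)·20 − 0·14]| = 634, so the area is 317.
Summing gcd(|Δx|,|Δy|) over the edges gives the boundary count: gcd(7,8) + gcd(8,13) + gcd(11,8) + gcd(12,23) + gcd(8,6) = 1+1+1+1+2 = 6.
Pick's theorem gives I = A − B/2 + 1 = 317 − 6/2 + 1 = 315.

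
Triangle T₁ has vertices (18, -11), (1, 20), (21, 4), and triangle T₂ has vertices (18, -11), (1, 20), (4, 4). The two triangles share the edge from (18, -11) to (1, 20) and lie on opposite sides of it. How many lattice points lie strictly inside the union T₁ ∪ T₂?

260

The union is the simple quadrilateral with vertices (18, -11), (21, 4), (1, 20), (4, 4) in order.
The shoelace formula gives twice the area as |[18·4 − 21·(-11)] + [21·20 − 1·4] + [1·4 − 4·20] + [4·(-11) − 18·4]| = 527, so the area is 527/2.
Along each edge there are gcd(|Δx|,|Δy|)+1 lattice points, so counting each shared vertex once the boundary has gcd(3,15) + gcd(20,16) + gcd(3,16) + gcd(14,15) = 3+4+1+1 = 9.
By Pick's theorem I = A − B/2 + 1 = 527/2 − 9/2 + 1 = 260.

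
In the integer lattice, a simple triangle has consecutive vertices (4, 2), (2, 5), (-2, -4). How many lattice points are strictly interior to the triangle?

12

By the shoelace formula, twice the signed area is |[4·5 − 2·2] + [2·(-4) − (-2)·5] + [(-2)·2 − 4·(-4)]| = 30, so the area is 15.
Along each edge there are gcd(|Δx|,|Δy|)+1 lattice points, so counting each shared vertex once the boundary has gcd(2,3) + gcd(4,9) + gcd(6,6) = 1+1+6 = 8.
By Pick's theorem A = I + B/2 − 1, so I = 15 − 8/2 + 1 = 12.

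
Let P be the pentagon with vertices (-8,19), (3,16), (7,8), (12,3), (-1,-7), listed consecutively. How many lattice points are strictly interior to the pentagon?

Using the shoelace formula, 2A = |[(-8)·16 − 3·19] + [3·8 − 7·16] + [7·3 − 12·8] + [12·(-7) − (-1)·3] + [(-1)·19 − (-8)·(-7)]| = 504, so the area is 252.
Along each edge there are gcd(|Δx|,|Δy|)+1 lattice points, so counting each shared vertex once the boundary has gcd(11,3) + gcd(4,8) + gcd(5,5) + gcd(13,10) + gcd(7,26) = 1+4+5+1+1 = 12.
Pick's theorem gives I = A − B/2 + 1 = 252 − 12/2 + 1 = 247.

247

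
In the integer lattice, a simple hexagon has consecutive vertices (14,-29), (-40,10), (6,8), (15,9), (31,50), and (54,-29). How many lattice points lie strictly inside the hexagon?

2854

By the shoelace formula, twice the signed area is |[14·10 − (-40)·(-29)] + [(-40)·8 − 6·10] + [6·9 − 15·8] + [15·50 − 31·9] + [31·(-29) − 54·50] + [54·(-29) − 14·(-29)]| = 5754, so the area is 2877.
Summing gcd(|Δx|,|Δy|) over the edges gives the boundary count: gcd(54,39) + gcd(46,2) + gcd(9,1) + gcd(16,41) + gcd(23,79) + gcd(40,0) = 3+2+1+1+1+40 = 48.
Pick's theorem gives I = A − B/2 + 1 = 2877 − 48/2 + 1 = 2854.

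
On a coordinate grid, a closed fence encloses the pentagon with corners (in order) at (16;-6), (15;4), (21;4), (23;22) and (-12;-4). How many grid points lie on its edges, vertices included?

12

Along each edge there are gcd(|Δx|,|Δy|)+1 lattice points, so counting each shared vertex once the boundary has gcd(1,10) + gcd(6,0) + gcd(2,18) + gcd(35,26) + gcd(28,2) = 1+6+2+1+2 = 12.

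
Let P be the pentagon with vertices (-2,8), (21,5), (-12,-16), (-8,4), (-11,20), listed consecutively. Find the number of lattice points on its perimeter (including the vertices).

12

Along each edge there are gcd(|Δx|,|Δy|)+1 lattice points, so counting each shared vertex once the boundary has gcd(23,3) + gcd(33,21) + gcd(4,20) + gcd(3,16) + gcd(9,12) = 1+3+4+1+3 = 12.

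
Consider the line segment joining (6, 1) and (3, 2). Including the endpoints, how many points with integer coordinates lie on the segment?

2

The number of lattice points on a segment between lattice points is gcd(|Δx|,|Δy|) + 1 = gcd(3,1) + 1 = 1 + 1 = 2.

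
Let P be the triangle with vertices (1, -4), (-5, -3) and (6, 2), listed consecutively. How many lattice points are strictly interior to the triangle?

By the shoelace formula, twice the signed area is |[1·(-3) − (-5)·(-4)] + [(-5)·2 − 6·(-3)] + [6·(-4) − 1·2]| = 41, so the area is 20.5.
Summing gcd(|Δx|,|Δy|) over the edges gives the boundary count: gcd(6,1) + gcd(11,5) + gcd(5,6) = 1+1+1 = 3.
By Pick's theorem A = I + B/2 − 1, so I = 20.5 − 3/2 + 1 = 20.

20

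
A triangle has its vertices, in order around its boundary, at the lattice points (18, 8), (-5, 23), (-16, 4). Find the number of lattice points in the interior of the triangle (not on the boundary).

300

Using the shoelace formula, 2A = |[18·23 − (-5)·8] + [(-5)·4 − (-16)·23] + [(-16)·8 − 18·4]| = 602, so the area is 301.
Along each edge there are gcd(|Δx|,|Δy|)+1 lattice points, so counting each shared vertex once the boundary has gcd(23,15) + gcd(11,19) + gcd(34,4) = 1+1+2 = 4.
By Pick's theorem A = I + B/2 − 1, so I = 301 − 4/2 + 1 = 300.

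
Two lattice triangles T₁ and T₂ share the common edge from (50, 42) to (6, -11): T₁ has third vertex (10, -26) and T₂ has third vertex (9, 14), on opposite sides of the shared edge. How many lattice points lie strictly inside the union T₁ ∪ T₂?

904

The union is the simple quadrilateral with vertices (50, 42), (10, -26), (6, -11), (9, 14) in order.
Using the shoelace formula, 2A = |(50·(-26) − 10·42) + (10·(-11) − 6·(-26)) + (6·14 − 9·(-11)) + (9·42 − 50·14)| = 1813, so the area is 1813/2.
The number of boundary lattice points is Σ gcd(|Δx|,|Δy|) = gcd(40,68) + gcd(4,15) + gcd(3,25) + gcd(41,28) = 4+1+1+1 = 7.
By Pick's theorem I = A − B/2 + 1 = 1813/2 − 7/2 + 1 = 904.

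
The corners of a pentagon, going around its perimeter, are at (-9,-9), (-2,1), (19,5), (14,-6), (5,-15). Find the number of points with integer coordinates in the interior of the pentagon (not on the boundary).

294

By the shoelace formula, twice the signed area is |[(-9)·1 − (-2)·(-9)] + [(-2)·5 − 19·1] + [19·(-6) − 14·5] + [14·(-15) − 5·(-6)] + [5·(-9) − (-9)·(-15)]| = 600, so the area is 300.
Summing gcd(|Δx|,|Δy|) over the edges gives the boundary count: gcd(7,10) + gcd(21,4) + gcd(5,11) + gcd(9,9) + gcd(14,6) = 1+1+1+9+2 = 14.
Pick's theorem gives I = A − B/2 + 1 = 300 − 14/2 + 1 = 294.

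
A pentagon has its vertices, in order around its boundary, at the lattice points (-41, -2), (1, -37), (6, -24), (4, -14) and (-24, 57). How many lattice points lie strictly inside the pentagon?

1998

By the shoelace formula, twice the signed area is |((-41)·(-37) − 1·(-2)) + (1·(-24) − 6·(-37)) + (6·(-14) − 4·(-24)) + (4·57 − (-24)·(-14)) + ((-24)·(-2) − (-41)·57)| = 4006, so the area is 2003.
The number of boundary lattice points is Σ gcd(|Δx|,|Δy|) = gcd(42,35) + gcd(5,13) + gcd(2,10) + gcd(28,71) + gcd(17,59) = 7+1+2+1+1 = 12.
By Pick's theorem A = I + B/2 − 1, so I = 2003 − 12/2 + 1 = 1998.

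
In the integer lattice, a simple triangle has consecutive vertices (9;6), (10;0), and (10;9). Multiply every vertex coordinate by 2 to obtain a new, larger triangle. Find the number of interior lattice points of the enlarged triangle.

The shoelace formula gives twice the area as |(9·0 − 10·6) + (10·9 − 10·0) + (10·6 − 9·9)| = 9, so the area is 4.5.
Summing gcd(|Δx|,|Δy|) over the edges gives the boundary count: gcd(1,6) + gcd(0,9) + gcd(1,3) = 1+9+1 = 11.
Scaling by 2 multiplies the area by 2² = 4 (so the new area is 18) and multiplies the boundary lattice-point count by 2, giving 22.
By Pick's theorem, the interior count of the dilated polygon is 18 − 22/2 + 1 = 8.

8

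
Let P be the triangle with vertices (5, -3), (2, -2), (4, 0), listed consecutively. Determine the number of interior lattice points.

The shoelace formula gives twice the area as |(5·(-2) − 2·(-3)) + (2·0 − 4·(-2)) + (4·(-3) − 5·0)| = 8, so the area is 4.
The number of boundary lattice points is Σ gcd(|Δx|,|Δy|) = gcd(3,1) + gcd(2,2) + gcd(1,3) = 1+2+1 = 4.
Pick's theorem gives I = A − B/2 + 1 = 4 − 4/2 + 1 = 3.

3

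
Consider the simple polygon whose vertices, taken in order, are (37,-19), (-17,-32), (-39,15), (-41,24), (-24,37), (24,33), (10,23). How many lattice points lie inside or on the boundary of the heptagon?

Using the shoelace formula, 2A = |(37·(-32) − (-17)·(-19)) + ((-17)·15 − (-39)·(-32)) + ((-39)·24 − (-41)·15) + ((-41)·37 − (-24)·24) + ((-24)·33 − 24·37) + (24·23 − 10·33) + (10·(-19) − 37·23)| = 6771, so the area is 3385.5.
Along each edge there are gcd(|Δx|,|Δy|)+1 lattice points, so counting each shared vertex once the boundary has gcd(54,13) + gcd(22,47) + gcd(2,9) + gcd(17,13) + gcd(48,4) + gcd(14,10) + gcd(27,42) = 1+1+1+1+4+2+3 = 13.
Pick's theorem gives I = A − B/2 + 1 = 3385.5 − 13/2 + 1 = 3380, so the closed region contains I + B = 3380 + 13 = 3393 lattice points.

3393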